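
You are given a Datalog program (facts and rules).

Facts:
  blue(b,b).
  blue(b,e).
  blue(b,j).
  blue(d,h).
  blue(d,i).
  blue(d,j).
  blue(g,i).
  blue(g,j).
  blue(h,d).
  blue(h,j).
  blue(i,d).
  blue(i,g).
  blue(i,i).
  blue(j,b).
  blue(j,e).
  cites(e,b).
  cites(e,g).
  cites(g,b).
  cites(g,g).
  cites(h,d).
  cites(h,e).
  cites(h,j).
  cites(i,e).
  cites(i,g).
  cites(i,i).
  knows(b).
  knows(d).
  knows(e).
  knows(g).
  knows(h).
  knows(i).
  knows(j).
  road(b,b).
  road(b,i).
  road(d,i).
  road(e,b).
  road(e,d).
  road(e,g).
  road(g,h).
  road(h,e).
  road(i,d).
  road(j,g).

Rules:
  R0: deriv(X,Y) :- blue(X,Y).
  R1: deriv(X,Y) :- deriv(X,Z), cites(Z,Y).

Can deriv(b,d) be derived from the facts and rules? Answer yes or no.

no

round 1: derive deriv(b,b) via R0 from blue(b,b)
round 1: derive deriv(b,e) via R0 from blue(b,e)
round 1: derive deriv(b,j) via R0 from blue(b,j)
round 1: derive deriv(d,h) via R0 from blue(d,h)
round 1: derive deriv(d,i) via R0 from blue(d,i)
round 1: derive deriv(d,j) via R0 from blue(d,j)
round 1: derive deriv(g,i) via R0 from blue(g,i)
round 1: derive deriv(g,j) via R0 from blue(g,j)
round 1: derive deriv(h,d) via R0 from blue(h,d)
round 1: derive deriv(h,j) via R0 from blue(h,j)
round 1: derive deriv(i,d) via R0 from blue(i,d)
round 1: derive deriv(i,g) via R0 from blue(i,g)
round 1: derive deriv(i,i) via R0 from blue(i,i)
round 1: derive deriv(j,b) via R0 from blue(j,b)
round 1: derive deriv(j,e) via R0 from blue(j,e)
round 2: derive deriv(b,g) via R1 from deriv(b,e), cites(e,g)
round 2: derive deriv(d,d) via R1 from deriv(d,h), cites(h,d)
round 2: derive deriv(d,e) via R1 from deriv(d,h), cites(h,e)
round 2: derive deriv(d,g) via R1 from deriv(d,i), cites(i,g)
round 2: derive deriv(g,e) via R1 from deriv(g,i), cites(i,e)
round 2: derive deriv(g,g) via R1 from deriv(g,i), cites(i,g)
round 2: derive deriv(i,b) via R1 from deriv(i,g), cites(g,b)
round 2: derive deriv(i,e) via R1 from deriv(i,i), cites(i,e)
round 2: derive deriv(j,g) via R1 from deriv(j,e), cites(e,g)
round 3: derive deriv(d,b) via R1 from deriv(d,e), cites(e,b)
round 3: derive deriv(g,b) via R1 from deriv(g,e), cites(e,b)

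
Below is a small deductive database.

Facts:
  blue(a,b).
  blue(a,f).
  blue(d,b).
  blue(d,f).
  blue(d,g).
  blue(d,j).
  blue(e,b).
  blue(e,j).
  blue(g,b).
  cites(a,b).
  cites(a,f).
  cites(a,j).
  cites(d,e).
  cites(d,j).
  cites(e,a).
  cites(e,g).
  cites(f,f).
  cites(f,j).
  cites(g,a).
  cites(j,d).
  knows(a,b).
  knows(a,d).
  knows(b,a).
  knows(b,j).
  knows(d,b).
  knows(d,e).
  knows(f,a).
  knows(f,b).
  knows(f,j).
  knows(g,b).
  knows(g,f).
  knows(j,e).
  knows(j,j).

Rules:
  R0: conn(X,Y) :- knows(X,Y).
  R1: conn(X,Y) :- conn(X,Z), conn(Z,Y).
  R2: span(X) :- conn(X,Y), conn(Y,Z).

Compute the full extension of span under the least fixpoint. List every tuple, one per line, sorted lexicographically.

span(a)
span(b)
span(d)
span(f)
span(g)
span(j)

round 1: derive conn(a,b) via R0 from knows(a,b)
round 1: derive conn(a,d) via R0 from knows(a,d)
round 1: derive conn(b,a) via R0 from knows(b,a)
round 1: derive conn(b,j) via R0 from knows(b,j)
round 1: derive conn(d,b) via R0 from knows(d,b)
round 1: derive conn(d,e) via R0 from knows(d,e)
round 1: derive conn(f,a) via R0 from knows(f,a)
round 1: derive conn(f,b) via R0 from knows(f,b)
round 1: derive conn(f,j) via R0 from knows(f,j)
round 1: derive conn(g,b) via R0 from knows(g,b)
round 1: derive conn(g,f) via R0 from knows(g,f)
round 1: derive conn(j,e) via R0 from knows(j,e)
round 1: derive conn(j,j) via R0 from knows(j,j)
round 2: derive conn(a,a) via R1 from conn(a,b), conn(b,a)
round 2: derive conn(a,e) via R1 from conn(a,d), conn(d,e)
round 2: derive conn(a,j) via R1 from conn(a,b), conn(b,j)
round 2: derive conn(b,b) via R1 from conn(b,a), conn(a,b)
round 2: derive conn(b,d) via R1 from conn(b,a), conn(a,d)
round 2: derive conn(b,e) via R1 from conn(b,j), conn(j,e)
round 2: derive conn(d,a) via R1 from conn(d,b), conn(b,a)
round 2: derive conn(d,j) via R1 from conn(d,b), conn(b,j)
round 2: derive conn(f,d) via R1 from conn(f,a), conn(a,d)
round 2: derive conn(f,e) via R1 from conn(f,j), conn(j,e)
round 2: derive conn(g,a) via R1 from conn(g,b), conn(b,a)
round 2: derive conn(g,j) via R1 from conn(g,b), conn(b,j)
round 2: derive span(a) via R2 from conn(a,b), conn(b,a)
round 2: derive span(b) via R2 from conn(b,a), conn(a,b)
round 2: derive span(d) via R2 from conn(d,b), conn(b,a)
round 2: derive span(f) via R2 from conn(f,a), conn(a,b)
round 2: derive span(g) via R2 from conn(g,b), conn(b,a)
round 2: derive span(j) via R2 from conn(j,j), conn(j,e)
round 3: derive conn(d,d) via R1 from conn(d,a), conn(a,d)
round 3: derive conn(g,d) via R1 from conn(g,a), conn(a,d)
round 3: derive conn(g,e) via R1 from conn(g,a), conn(a,e)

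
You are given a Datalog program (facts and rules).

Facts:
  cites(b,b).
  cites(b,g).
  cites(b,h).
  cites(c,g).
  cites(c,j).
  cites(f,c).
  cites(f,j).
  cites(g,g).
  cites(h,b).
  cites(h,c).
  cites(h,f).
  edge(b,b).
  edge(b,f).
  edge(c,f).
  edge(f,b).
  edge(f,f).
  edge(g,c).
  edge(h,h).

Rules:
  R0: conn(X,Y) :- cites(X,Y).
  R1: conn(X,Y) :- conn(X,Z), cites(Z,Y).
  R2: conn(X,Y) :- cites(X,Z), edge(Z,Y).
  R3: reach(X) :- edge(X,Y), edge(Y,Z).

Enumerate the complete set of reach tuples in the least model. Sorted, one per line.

round 1: derive reach(b) via R3 from edge(b,b), edge(b,b)
round 1: derive reach(c) via R3 from edge(c,f), edge(f,b)
round 1: derive reach(f) via R3 from edge(f,b), edge(b,b)
round 1: derive reach(g) via R3 from edge(g,c), edge(c,f)
round 1: derive reach(h) via R3 from edge(h,h), edge(h,h)

reach(b)
reach(c)
reach(f)
reach(g)
reach(h)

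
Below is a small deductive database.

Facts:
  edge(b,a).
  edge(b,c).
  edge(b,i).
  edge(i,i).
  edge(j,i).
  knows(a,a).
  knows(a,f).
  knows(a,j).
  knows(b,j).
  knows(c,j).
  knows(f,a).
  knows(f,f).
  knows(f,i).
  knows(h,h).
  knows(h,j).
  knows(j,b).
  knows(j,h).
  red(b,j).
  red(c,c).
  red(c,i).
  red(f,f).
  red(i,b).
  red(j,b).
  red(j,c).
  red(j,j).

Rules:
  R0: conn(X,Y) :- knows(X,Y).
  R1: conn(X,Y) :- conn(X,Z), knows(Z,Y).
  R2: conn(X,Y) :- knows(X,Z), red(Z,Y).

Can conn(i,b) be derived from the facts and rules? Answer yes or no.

round 1: derive conn(a,a) via R0 from knows(a,a)
round 1: derive conn(a,f) via R0 from knows(a,f)
round 1: derive conn(a,j) via R0 from knows(a,j)
round 1: derive conn(b,j) via R0 from knows(b,j)
round 1: derive conn(c,j) via R0 from knows(c,j)
round 1: derive conn(f,a) via R0 from knows(f,a)
round 1: derive conn(f,f) via R0 from knows(f,f)
round 1: derive conn(f,i) via R0 from knows(f,i)
round 1: derive conn(h,h) via R0 from knows(h,h)
round 1: derive conn(h,j) via R0 from knows(h,j)
round 1: derive conn(j,b) via R0 from knows(j,b)
round 1: derive conn(j,h) via R0 from knows(j,h)
round 1: derive conn(a,b) via R2 from knows(a,j), red(j,b)
round 1: derive conn(a,c) via R2 from knows(a,j), red(j,c)
round 1: derive conn(b,b) via R2 from knows(b,j), red(j,b)
round 1: derive conn(b,c) via R2 from knows(b,j), red(j,c)
round 1: derive conn(c,b) via R2 from knows(c,j), red(j,b)
round 1: derive conn(c,c) via R2 from knows(c,j), red(j,c)
round 1: derive conn(f,b) via R2 from knows(f,i), red(i,b)
round 1: derive conn(h,b) via R2 from knows(h,j), red(j,b)
round 1: derive conn(h,c) via R2 from knows(h,j), red(j,c)
round 1: derive conn(j,j) via R2 from knows(j,b), red(b,j)
round 2: derive conn(a,h) via R1 from conn(a,j), knows(j,h)
round 2: derive conn(a,i) via R1 from conn(a,f), knows(f,i)
round 2: derive conn(b,h) via R1 from conn(b,j), knows(j,h)
round 2: derive conn(c,h) via R1 from conn(c,j), knows(j,h)
round 2: derive conn(f,j) via R1 from conn(f,a), knows(a,j)
round 3: derive conn(f,h) via R1 from conn(f,j), knows(j,h)

no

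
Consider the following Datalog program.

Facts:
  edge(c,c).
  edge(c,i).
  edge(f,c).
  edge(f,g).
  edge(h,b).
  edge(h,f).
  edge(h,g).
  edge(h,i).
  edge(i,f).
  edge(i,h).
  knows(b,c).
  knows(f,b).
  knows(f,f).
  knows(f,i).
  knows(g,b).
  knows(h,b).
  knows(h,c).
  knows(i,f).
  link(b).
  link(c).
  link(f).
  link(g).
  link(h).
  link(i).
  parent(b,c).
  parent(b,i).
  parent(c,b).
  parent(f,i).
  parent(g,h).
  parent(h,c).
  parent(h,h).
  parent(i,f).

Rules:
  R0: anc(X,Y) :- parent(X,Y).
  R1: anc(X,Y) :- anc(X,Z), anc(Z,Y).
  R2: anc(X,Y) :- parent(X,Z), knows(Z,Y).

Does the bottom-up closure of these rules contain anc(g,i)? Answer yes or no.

round 1: derive anc(b,c) via R0 from parent(b,c)
round 1: derive anc(b,i) via R0 from parent(b,i)
round 1: derive anc(c,b) via R0 from parent(c,b)
round 1: derive anc(f,i) via R0 from parent(f,i)
round 1: derive anc(g,h) via R0 from parent(g,h)
round 1: derive anc(h,c) via R0 from parent(h,c)
round 1: derive anc(h,h) via R0 from parent(h,h)
round 1: derive anc(i,f) via R0 from parent(i,f)
round 1: derive anc(b,f) via R2 from parent(b,i), knows(i,f)
round 1: derive anc(c,c) via R2 from parent(c,b), knows(b,c)
round 1: derive anc(f,f) via R2 from parent(f,i), knows(i,f)
round 1: derive anc(g,b) via R2 from parent(g,h), knows(h,b)
round 1: derive anc(g,c) via R2 from parent(g,h), knows(h,c)
round 1: derive anc(h,b) via R2 from parent(h,h), knows(h,b)
round 1: derive anc(i,b) via R2 from parent(i,f), knows(f,b)
round 1: derive anc(i,i) via R2 from parent(i,f), knows(f,i)
round 2: derive anc(b,b) via R1 from anc(b,c), anc(c,b)
round 2: derive anc(c,f) via R1 from anc(c,b), anc(b,f)
round 2: derive anc(c,i) via R1 from anc(c,b), anc(b,i)
round 2: derive anc(f,b) via R1 from anc(f,i), anc(i,b)
round 2: derive anc(g,f) via R1 from anc(g,b), anc(b,f)
round 2: derive anc(g,i) via R1 from anc(g,b), anc(b,i)
round 2: derive anc(h,f) via R1 from anc(h,b), anc(b,f)
round 2: derive anc(h,i) via R1 from anc(h,b), anc(b,i)
round 2: derive anc(i,c) via R1 from anc(i,b), anc(b,c)
round 3: derive anc(f,c) via R1 from anc(f,b), anc(b,c)

yes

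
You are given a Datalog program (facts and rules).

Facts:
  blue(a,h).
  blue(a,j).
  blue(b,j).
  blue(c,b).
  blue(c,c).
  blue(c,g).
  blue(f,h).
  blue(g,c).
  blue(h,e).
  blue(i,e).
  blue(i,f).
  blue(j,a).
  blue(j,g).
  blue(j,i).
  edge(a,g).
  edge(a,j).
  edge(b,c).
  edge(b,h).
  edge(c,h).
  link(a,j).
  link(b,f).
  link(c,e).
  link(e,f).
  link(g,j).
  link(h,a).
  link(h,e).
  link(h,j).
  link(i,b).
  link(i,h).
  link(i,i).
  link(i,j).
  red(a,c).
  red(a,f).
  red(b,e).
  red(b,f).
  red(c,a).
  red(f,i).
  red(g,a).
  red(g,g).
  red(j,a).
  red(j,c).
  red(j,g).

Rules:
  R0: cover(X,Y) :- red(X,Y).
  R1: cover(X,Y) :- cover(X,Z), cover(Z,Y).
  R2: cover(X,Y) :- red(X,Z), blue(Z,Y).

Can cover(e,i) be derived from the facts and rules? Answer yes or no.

round 1: derive cover(a,c) via R0 from red(a,c)
round 1: derive cover(a,f) via R0 from red(a,f)
round 1: derive cover(b,e) via R0 from red(b,e)
round 1: derive cover(b,f) via R0 from red(b,f)
round 1: derive cover(c,a) via R0 from red(c,a)
round 1: derive cover(f,i) via R0 from red(f,i)
round 1: derive cover(g,a) via R0 from red(g,a)
round 1: derive cover(g,g) via R0 from red(g,g)
round 1: derive cover(j,a) via R0 from red(j,a)
round 1: derive cover(j,c) via R0 from red(j,c)
round 1: derive cover(j,g) via R0 from red(j,g)
round 1: derive cover(a,b) via R2 from red(a,c), blue(c,b)
round 1: derive cover(a,g) via R2 from red(a,c), blue(c,g)
round 1: derive cover(a,h) via R2 from red(a,f), blue(f,h)
round 1: derive cover(b,h) via R2 from red(b,f), blue(f,h)
round 1: derive cover(c,h) via R2 from red(c,a), blue(a,h)
round 1: derive cover(c,j) via R2 from red(c,a), blue(a,j)
round 1: derive cover(f,e) via R2 from red(f,i), blue(i,e)
round 1: derive cover(f,f) via R2 from red(f,i), blue(i,f)
round 1: derive cover(g,c) via R2 from red(g,g), blue(g,c)
round 1: derive cover(g,h) via R2 from red(g,a), blue(a,h)
round 1: derive cover(g,j) via R2 from red(g,a), blue(a,j)
round 1: derive cover(j,b) via R2 from red(j,c), blue(c,b)
round 1: derive cover(j,h) via R2 from red(j,a), blue(a,h)
round 1: derive cover(j,j) via R2 from red(j,a), blue(a,j)
round 2: derive cover(a,a) via R1 from cover(a,c), cover(c,a)
round 2: derive cover(a,e) via R1 from cover(a,b), cover(b,e)
round 2: derive cover(a,i) via R1 from cover(a,f), cover(f,i)
round 2: derive cover(a,j) via R1 from cover(a,c), cover(c,j)
round 2: derive cover(b,i) via R1 from cover(b,f), cover(f,i)
round 2: derive cover(c,b) via R1 from cover(c,a), cover(a,b)
round 2: derive cover(c,c) via R1 from cover(c,a), cover(a,c)
round 2: derive cover(c,f) via R1 from cover(c,a), cover(a,f)
round 2: derive cover(c,g) via R1 from cover(c,a), cover(a,g)
round 2: derive cover(g,b) via R1 from cover(g,a), cover(a,b)
round 2: derive cover(g,f) via R1 from cover(g,a), cover(a,f)
round 2: derive cover(j,e) via R1 from cover(j,b), cover(b,e)
round 2: derive cover(j,f) via R1 from cover(j,a), cover(a,f)
round 3: derive cover(c,e) via R1 from cover(c,a), cover(a,e)
round 3: derive cover(c,i) via R1 from cover(c,a), cover(a,i)
round 3: derive cover(g,e) via R1 from cover(g,a), cover(a,e)
round 3: derive cover(g,i) via R1 from cover(g,a), cover(a,i)
round 3: derive cover(j,i) via R1 from cover(j,a), cover(a,i)

no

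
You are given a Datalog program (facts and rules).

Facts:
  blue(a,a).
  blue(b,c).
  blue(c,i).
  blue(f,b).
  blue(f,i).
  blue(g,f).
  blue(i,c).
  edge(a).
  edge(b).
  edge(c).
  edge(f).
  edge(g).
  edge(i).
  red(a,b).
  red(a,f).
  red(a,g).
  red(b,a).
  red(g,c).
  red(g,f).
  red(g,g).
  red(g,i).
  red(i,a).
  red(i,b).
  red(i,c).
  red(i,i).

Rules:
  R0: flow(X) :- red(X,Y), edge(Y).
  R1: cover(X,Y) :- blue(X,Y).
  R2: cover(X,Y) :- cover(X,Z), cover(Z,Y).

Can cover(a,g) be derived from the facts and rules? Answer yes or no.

no

round 1: derive cover(a,a) via R1 from blue(a,a)
round 1: derive cover(b,c) via R1 from blue(b,c)
round 1: derive cover(c,i) via R1 from blue(c,i)
round 1: derive cover(f,b) via R1 from blue(f,b)
round 1: derive cover(f,i) via R1 from blue(f,i)
round 1: derive cover(g,f) via R1 from blue(g,f)
round 1: derive cover(i,c) via R1 from blue(i,c)
round 2: derive cover(b,i) via R2 from cover(b,c), cover(c,i)
round 2: derive cover(c,c) via R2 from cover(c,i), cover(i,c)
round 2: derive cover(f,c) via R2 from cover(f,b), cover(b,c)
round 2: derive cover(g,b) via R2 from cover(g,f), cover(f,b)
round 2: derive cover(g,i) via R2 from cover(g,f), cover(f,i)
round 2: derive cover(i,i) via R2 from cover(i,c), cover(c,i)
round 3: derive cover(g,c) via R2 from cover(g,b), cover(b,c)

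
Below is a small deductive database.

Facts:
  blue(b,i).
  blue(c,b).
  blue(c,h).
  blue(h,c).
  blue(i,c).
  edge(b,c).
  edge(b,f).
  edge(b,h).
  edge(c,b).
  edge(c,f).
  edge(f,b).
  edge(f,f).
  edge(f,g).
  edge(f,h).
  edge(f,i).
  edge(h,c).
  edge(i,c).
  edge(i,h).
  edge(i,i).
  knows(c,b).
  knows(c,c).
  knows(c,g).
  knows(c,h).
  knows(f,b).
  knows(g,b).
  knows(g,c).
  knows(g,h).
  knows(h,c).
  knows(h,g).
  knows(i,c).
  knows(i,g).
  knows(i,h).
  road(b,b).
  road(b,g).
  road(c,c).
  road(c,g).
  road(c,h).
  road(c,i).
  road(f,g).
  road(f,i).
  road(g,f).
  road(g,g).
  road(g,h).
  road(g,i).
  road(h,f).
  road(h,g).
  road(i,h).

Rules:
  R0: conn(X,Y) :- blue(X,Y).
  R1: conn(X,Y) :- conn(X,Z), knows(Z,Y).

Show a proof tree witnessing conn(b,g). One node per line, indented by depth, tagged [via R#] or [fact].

round 1: derive conn(b,i) via R0 from blue(b,i)
round 1: derive conn(c,b) via R0 from blue(c,b)
round 1: derive conn(c,h) via R0 from blue(c,h)
round 1: derive conn(h,c) via R0 from blue(h,c)
round 1: derive conn(i,c) via R0 from blue(i,c)
round 2: derive conn(b,c) via R1 from conn(b,i), knows(i,c)
round 2: derive conn(b,g) via R1 from conn(b,i), knows(i,g)
round 2: derive conn(b,h) via R1 from conn(b,i), knows(i,h)
round 2: derive conn(c,c) via R1 from conn(c,h), knows(h,c)
round 2: derive conn(c,g) via R1 from conn(c,h), knows(h,g)
round 2: derive conn(h,b) via R1 from conn(h,c), knows(c,b)
round 2: derive conn(h,g) via R1 from conn(h,c), knows(c,g)
round 2: derive conn(h,h) via R1 from conn(h,c), knows(c,h)
round 2: derive conn(i,b) via R1 from conn(i,c), knows(c,b)
round 2: derive conn(i,g) via R1 from conn(i,c), knows(c,g)
round 2: derive conn(i,h) via R1 from conn(i,c), knows(c,h)
round 3: derive conn(b,b) via R1 from conn(b,c), knows(c,b)

conn(b,g)  [via R1]
  conn(b,i)  [via R0]
    blue(b,i)  [fact]
  knows(i,g)  [fact]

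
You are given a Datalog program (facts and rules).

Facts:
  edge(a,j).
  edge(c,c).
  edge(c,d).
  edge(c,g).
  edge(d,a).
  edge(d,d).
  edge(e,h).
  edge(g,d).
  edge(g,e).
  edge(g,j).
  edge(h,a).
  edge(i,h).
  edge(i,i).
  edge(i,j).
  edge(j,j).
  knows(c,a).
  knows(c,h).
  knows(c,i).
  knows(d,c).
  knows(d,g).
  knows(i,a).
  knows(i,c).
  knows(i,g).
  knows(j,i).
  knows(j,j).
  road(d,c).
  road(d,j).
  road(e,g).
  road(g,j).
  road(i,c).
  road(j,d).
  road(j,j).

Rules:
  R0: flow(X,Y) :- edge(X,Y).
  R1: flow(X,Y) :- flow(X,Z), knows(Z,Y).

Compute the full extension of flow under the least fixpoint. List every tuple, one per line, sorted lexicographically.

round 1: derive flow(a,j) via R0 from edge(a,j)
round 1: derive flow(c,c) via R0 from edge(c,c)
round 1: derive flow(c,d) via R0 from edge(c,d)
round 1: derive flow(c,g) via R0 from edge(c,g)
round 1: derive flow(d,a) via R0 from edge(d,a)
round 1: derive flow(d,d) via R0 from edge(d,d)
round 1: derive flow(e,h) via R0 from edge(e,h)
round 1: derive flow(g,d) via R0 from edge(g,d)
round 1: derive flow(g,e) via R0 from edge(g,e)
round 1: derive flow(g,j) via R0 from edge(g,j)
round 1: derive flow(h,a) via R0 from edge(h,a)
round 1: derive flow(i,h) via R0 from edge(i,h)
round 1: derive flow(i,i) via R0 from edge(i,i)
round 1: derive flow(i,j) via R0 from edge(i,j)
round 1: derive flow(j,j) via R0 from edge(j,j)
round 2: derive flow(a,i) via R1 from flow(a,j), knows(j,i)
round 2: derive flow(c,a) via R1 from flow(c,c), knows(c,a)
round 2: derive flow(c,h) via R1 from flow(c,c), knows(c,h)
round 2: derive flow(c,i) via R1 from flow(c,c), knows(c,i)
round 2: derive flow(d,c) via R1 from flow(d,d), knows(d,c)
round 2: derive flow(d,g) via R1 from flow(d,d), knows(d,g)
round 2: derive flow(g,c) via R1 from flow(g,d), knows(d,c)
round 2: derive flow(g,g) via R1 from flow(g,d), knows(d,g)
round 2: derive flow(g,i) via R1 from flow(g,j), knows(j,i)
round 2: derive flow(i,a) via R1 from flow(i,i), knows(i,a)
round 2: derive flow(i,c) via R1 from flow(i,i), knows(i,c)
round 2: derive flow(i,g) via R1 from flow(i,i), knows(i,g)
round 2: derive flow(j,i) via R1 from flow(j,j), knows(j,i)
round 3: derive flow(a,a) via R1 from flow(a,i), knows(i,a)
round 3: derive flow(a,c) via R1 from flow(a,i), knows(i,c)
round 3: derive flow(a,g) via R1 from flow(a,i), knows(i,g)
round 3: derive flow(d,h) via R1 from flow(d,c), knows(c,h)
round 3: derive flow(d,i) via R1 from flow(d,c), knows(c,i)
round 3: derive flow(g,a) via R1 from flow(g,c), knows(c,a)
round 3: derive flow(g,h) via R1 from flow(g,c), knows(c,h)
round 3: derive flow(j,a) via R1 from flow(j,i), knows(i,a)
round 3: derive flow(j,c) via R1 from flow(j,i), knows(i,c)
round 3: derive flow(j,g) via R1 from flow(j,i), knows(i,g)
round 4: derive flow(a,h) via R1 from flow(a,c), knows(c,h)
round 4: derive flow(j,h) via R1 from flow(j,c), knows(c,h)

flow(a,a)
flow(a,c)
flow(a,g)
flow(a,h)
flow(a,i)
flow(a,j)
flow(c,a)
flow(c,c)
flow(c,d)
flow(c,g)
flow(c,h)
flow(c,i)
flow(d,a)
flow(d,c)
flow(d,d)
flow(d,g)
flow(d,h)
flow(d,i)
flow(e,h)
flow(g,a)
flow(g,c)
flow(g,d)
flow(g,e)
flow(g,g)
flow(g,h)
flow(g,i)
flow(g,j)
flow(h,a)
flow(i,a)
flow(i,c)
flow(i,g)
flow(i,h)
flow(i,i)
flow(i,j)
flow(j,a)
flow(j,c)
flow(j,g)
flow(j,h)
flow(j,i)
flow(j,j)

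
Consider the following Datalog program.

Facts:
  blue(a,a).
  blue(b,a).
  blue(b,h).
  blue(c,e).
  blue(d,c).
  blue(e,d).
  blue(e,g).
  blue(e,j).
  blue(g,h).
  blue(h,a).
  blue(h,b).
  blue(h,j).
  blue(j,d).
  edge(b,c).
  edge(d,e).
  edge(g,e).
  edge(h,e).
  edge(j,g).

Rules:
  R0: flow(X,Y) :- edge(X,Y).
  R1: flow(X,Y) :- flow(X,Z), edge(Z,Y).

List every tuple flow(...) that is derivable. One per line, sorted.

flow(b,c)
flow(d,e)
flow(g,e)
flow(h,e)
flow(j,e)
flow(j,g)

round 1: derive flow(b,c) via R0 from edge(b,c)
round 1: derive flow(d,e) via R0 from edge(d,e)
round 1: derive flow(g,e) via R0 from edge(g,e)
round 1: derive flow(h,e) via R0 from edge(h,e)
round 1: derive flow(j,g) via R0 from edge(j,g)
round 2: derive flow(j,e) via R1 from flow(j,g), edge(g,e)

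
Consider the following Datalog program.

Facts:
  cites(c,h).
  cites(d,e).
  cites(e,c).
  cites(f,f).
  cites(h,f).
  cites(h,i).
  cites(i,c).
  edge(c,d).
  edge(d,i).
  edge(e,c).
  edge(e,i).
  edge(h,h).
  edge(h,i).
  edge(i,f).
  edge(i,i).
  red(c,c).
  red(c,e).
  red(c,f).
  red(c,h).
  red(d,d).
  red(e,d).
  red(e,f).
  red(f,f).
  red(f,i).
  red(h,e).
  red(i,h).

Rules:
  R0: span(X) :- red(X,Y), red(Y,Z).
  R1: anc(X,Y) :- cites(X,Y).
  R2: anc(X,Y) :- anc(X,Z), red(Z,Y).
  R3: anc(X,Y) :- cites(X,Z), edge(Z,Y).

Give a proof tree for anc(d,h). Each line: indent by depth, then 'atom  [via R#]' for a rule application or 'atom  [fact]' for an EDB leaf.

round 1: derive anc(c,h) via R1 from cites(c,h)
round 1: derive anc(d,e) via R1 from cites(d,e)
round 1: derive anc(e,c) via R1 from cites(e,c)
round 1: derive anc(f,f) via R1 from cites(f,f)
round 1: derive anc(h,f) via R1 from cites(h,f)
round 1: derive anc(h,i) via R1 from cites(h,i)
round 1: derive anc(i,c) via R1 from cites(i,c)
round 1: derive anc(c,i) via R3 from cites(c,h), edge(h,i)
round 1: derive anc(d,c) via R3 from cites(d,e), edge(e,c)
round 1: derive anc(d,i) via R3 from cites(d,e), edge(e,i)
round 1: derive anc(e,d) via R3 from cites(e,c), edge(c,d)
round 1: derive anc(i,d) via R3 from cites(i,c), edge(c,d)
round 2: derive anc(c,e) via R2 from anc(c,h), red(h,e)
round 2: derive anc(d,d) via R2 from anc(d,e), red(e,d)
round 2: derive anc(d,f) via R2 from anc(d,c), red(c,f)
round 2: derive anc(d,h) via R2 from anc(d,c), red(c,h)
round 2: derive anc(e,e) via R2 from anc(e,c), red(c,e)
round 2: derive anc(e,f) via R2 from anc(e,c), red(c,f)
round 2: derive anc(e,h) via R2 from anc(e,c), red(c,h)
round 2: derive anc(f,i) via R2 from anc(f,f), red(f,i)
round 2: derive anc(h,h) via R2 from anc(h,i), red(i,h)
round 2: derive anc(i,e) via R2 from anc(i,c), red(c,e)
round 2: derive anc(i,f) via R2 from anc(i,c), red(c,f)
round 2: derive anc(i,h) via R2 from anc(i,c), red(c,h)
round 3: derive anc(c,d) via R2 from anc(c,e), red(e,d)
round 3: derive anc(c,f) via R2 from anc(c,e), red(e,f)
round 3: derive anc(e,i) via R2 from anc(e,f), red(f,i)
round 3: derive anc(f,h) via R2 from anc(f,i), red(i,h)
round 3: derive anc(h,e) via R2 from anc(h,h), red(h,e)
round 3: derive anc(i,i) via R2 from anc(i,f), red(f,i)
round 4: derive anc(f,e) via R2 from anc(f,h), red(h,e)
round 4: derive anc(h,d) via R2 from anc(h,e), red(e,d)
round 5: derive anc(f,d) via R2 from anc(f,e), red(e,d)

anc(d,h)  [via R2]
  anc(d,c)  [via R3]
    cites(d,e)  [fact]
    edge(e,c)  [fact]
  red(c,h)  [fact]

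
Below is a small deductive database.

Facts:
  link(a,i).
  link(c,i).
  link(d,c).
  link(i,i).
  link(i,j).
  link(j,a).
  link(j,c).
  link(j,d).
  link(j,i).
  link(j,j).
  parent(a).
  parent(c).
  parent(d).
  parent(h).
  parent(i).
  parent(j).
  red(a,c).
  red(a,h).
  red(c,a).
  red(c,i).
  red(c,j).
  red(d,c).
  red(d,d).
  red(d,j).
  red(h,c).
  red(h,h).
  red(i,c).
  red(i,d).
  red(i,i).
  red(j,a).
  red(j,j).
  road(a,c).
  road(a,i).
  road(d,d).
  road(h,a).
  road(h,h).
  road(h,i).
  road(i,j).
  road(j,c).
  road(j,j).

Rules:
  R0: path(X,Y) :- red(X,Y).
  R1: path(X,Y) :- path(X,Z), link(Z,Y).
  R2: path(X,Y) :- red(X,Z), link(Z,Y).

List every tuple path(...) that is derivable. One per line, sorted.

path(a,a)
path(a,c)
path(a,d)
path(a,h)
path(a,i)
path(a,j)
path(c,a)
path(c,c)
path(c,d)
path(c,i)
path(c,j)
path(d,a)
path(d,c)
path(d,d)
path(d,i)
path(d,j)
path(h,a)
path(h,c)
path(h,d)
path(h,h)
path(h,i)
path(h,j)
path(i,a)
path(i,c)
path(i,d)
path(i,i)
path(i,j)
path(j,a)
path(j,c)
path(j,d)
path(j,i)
path(j,j)

round 1: derive path(a,c) via R0 from red(a,c)
round 1: derive path(a,h) via R0 from red(a,h)
round 1: derive path(c,a) via R0 from red(c,a)
round 1: derive path(c,i) via R0 from red(c,i)
round 1: derive path(c,j) via R0 from red(c,j)
round 1: derive path(d,c) via R0 from red(d,c)
round 1: derive path(d,d) via R0 from red(d,d)
round 1: derive path(d,j) via R0 from red(d,j)
round 1: derive path(h,c) via R0 from red(h,c)
round 1: derive path(h,h) via R0 from red(h,h)
round 1: derive path(i,c) via R0 from red(i,c)
round 1: derive path(i,d) via R0 from red(i,d)
round 1: derive path(i,i) via R0 from red(i,i)
round 1: derive path(j,a) via R0 from red(j,a)
round 1: derive path(j,j) via R0 from red(j,j)
round 1: derive path(a,i) via R2 from red(a,c), link(c,i)
round 1: derive path(c,c) via R2 from red(c,j), link(j,c)
round 1: derive path(c,d) via R2 from red(c,j), link(j,d)
round 1: derive path(d,a) via R2 from red(d,j), link(j,a)
round 1: derive path(d,i) via R2 from red(d,c), link(c,i)
round 1: derive path(h,i) via R2 from red(h,c), link(c,i)
round 1: derive path(i,j) via R2 from red(i,i), link(i,j)
round 1: derive path(j,c) via R2 from red(j,j), link(j,c)
round 1: derive path(j,d) via R2 from red(j,j), link(j,d)
round 1: derive path(j,i) via R2 from red(j,a), link(a,i)
round 2: derive path(a,j) via R1 from path(a,i), link(i,j)
round 2: derive path(h,j) via R1 from path(h,i), link(i,j)
round 2: derive path(i,a) via R1 from path(i,j), link(j,a)
round 3: derive path(a,a) via R1 from path(a,j), link(j,a)
round 3: derive path(a,d) via R1 from path(a,j), link(j,d)
round 3: derive path(h,a) via R1 from path(h,j), link(j,a)
round 3: derive path(h,d) via R1 from path(h,j), link(j,d)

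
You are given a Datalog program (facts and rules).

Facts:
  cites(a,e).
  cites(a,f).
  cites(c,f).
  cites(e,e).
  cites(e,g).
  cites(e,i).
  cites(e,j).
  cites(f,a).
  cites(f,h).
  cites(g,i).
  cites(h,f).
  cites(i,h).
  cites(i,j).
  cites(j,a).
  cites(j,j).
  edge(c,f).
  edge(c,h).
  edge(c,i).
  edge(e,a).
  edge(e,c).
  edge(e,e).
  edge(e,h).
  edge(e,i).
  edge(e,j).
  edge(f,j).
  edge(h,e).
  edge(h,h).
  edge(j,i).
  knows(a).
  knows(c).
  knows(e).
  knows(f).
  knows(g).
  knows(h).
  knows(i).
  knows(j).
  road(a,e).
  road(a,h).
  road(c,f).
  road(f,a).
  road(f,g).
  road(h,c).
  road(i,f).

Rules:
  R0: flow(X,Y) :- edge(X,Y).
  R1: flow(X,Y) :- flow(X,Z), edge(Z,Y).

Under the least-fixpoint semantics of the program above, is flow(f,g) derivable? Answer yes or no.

round 1: derive flow(c,f) via R0 from edge(c,f)
round 1: derive flow(c,h) via R0 from edge(c,h)
round 1: derive flow(c,i) via R0 from edge(c,i)
round 1: derive flow(e,a) via R0 from edge(e,a)
round 1: derive flow(e,c) via R0 from edge(e,c)
round 1: derive flow(e,e) via R0 from edge(e,e)
round 1: derive flow(e,h) via R0 from edge(e,h)
round 1: derive flow(e,i) via R0 from edge(e,i)
round 1: derive flow(e,j) via R0 from edge(e,j)
round 1: derive flow(f,j) via R0 from edge(f,j)
round 1: derive flow(h,e) via R0 from edge(h,e)
round 1: derive flow(h,h) via R0 from edge(h,h)
round 1: derive flow(j,i) via R0 from edge(j,i)
round 2: derive flow(c,e) via R1 from flow(c,h), edge(h,e)
round 2: derive flow(c,j) via R1 from flow(c,f), edge(f,j)
round 2: derive flow(e,f) via R1 from flow(e,c), edge(c,f)
round 2: derive flow(f,i) via R1 from flow(f,j), edge(j,i)
round 2: derive flow(h,a) via R1 from flow(h,e), edge(e,a)
round 2: derive flow(h,c) via R1 from flow(h,e), edge(e,c)
round 2: derive flow(h,i) via R1 from flow(h,e), edge(e,i)
round 2: derive flow(h,j) via R1 from flow(h,e), edge(e,j)
round 3: derive flow(c,a) via R1 from flow(c,e), edge(e,a)
round 3: derive flow(c,c) via R1 from flow(c,e), edge(e,c)
round 3: derive flow(h,f) via R1 from flow(h,c), edge(c,f)

no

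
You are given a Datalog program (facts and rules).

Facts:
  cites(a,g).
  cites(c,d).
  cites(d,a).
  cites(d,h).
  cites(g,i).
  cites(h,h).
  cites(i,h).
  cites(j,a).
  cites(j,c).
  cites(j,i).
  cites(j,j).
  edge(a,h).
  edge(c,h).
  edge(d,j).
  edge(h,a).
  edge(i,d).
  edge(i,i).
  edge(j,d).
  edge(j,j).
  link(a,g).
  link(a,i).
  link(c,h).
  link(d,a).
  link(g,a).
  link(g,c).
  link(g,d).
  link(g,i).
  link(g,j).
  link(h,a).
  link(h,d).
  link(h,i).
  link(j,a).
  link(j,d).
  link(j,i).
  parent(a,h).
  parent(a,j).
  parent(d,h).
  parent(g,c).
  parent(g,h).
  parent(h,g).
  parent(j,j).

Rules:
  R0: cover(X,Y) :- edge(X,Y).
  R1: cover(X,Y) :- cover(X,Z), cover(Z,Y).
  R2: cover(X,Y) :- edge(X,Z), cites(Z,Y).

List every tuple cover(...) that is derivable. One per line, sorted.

round 1: derive cover(a,h) via R0 from edge(a,h)
round 1: derive cover(c,h) via R0 from edge(c,h)
round 1: derive cover(d,j) via R0 from edge(d,j)
round 1: derive cover(h,a) via R0 from edge(h,a)
round 1: derive cover(i,d) via R0 from edge(i,d)
round 1: derive cover(i,i) via R0 from edge(i,i)
round 1: derive cover(j,d) via R0 from edge(j,d)
round 1: derive cover(j,j) via R0 from edge(j,j)
round 1: derive cover(d,a) via R2 from edge(d,j), cites(j,a)
round 1: derive cover(d,c) via R2 from edge(d,j), cites(j,c)
round 1: derive cover(d,i) via R2 from edge(d,j), cites(j,i)
round 1: derive cover(h,g) via R2 from edge(h,a), cites(a,g)
round 1: derive cover(i,a) via R2 from edge(i,d), cites(d,a)
round 1: derive cover(i,h) via R2 from edge(i,d), cites(d,h)
round 1: derive cover(j,a) via R2 from edge(j,d), cites(d,a)
round 1: derive cover(j,c) via R2 from edge(j,j), cites(j,c)
round 1: derive cover(j,h) via R2 from edge(j,d), cites(d,h)
round 1: derive cover(j,i) via R2 from edge(j,j), cites(j,i)
round 2: derive cover(a,a) via R1 from cover(a,h), cover(h,a)
round 2: derive cover(a,g) via R1 from cover(a,h), cover(h,g)
round 2: derive cover(c,a) via R1 from cover(c,h), cover(h,a)
round 2: derive cover(c,g) via R1 from cover(c,h), cover(h,g)
round 2: derive cover(d,d) via R1 from cover(d,i), cover(i,d)
round 2: derive cover(d,h) via R1 from cover(d,a), cover(a,h)
round 2: derive cover(h,h) via R1 from cover(h,a), cover(a,h)
round 2: derive cover(i,c) via R1 from cover(i,d), cover(d,c)
round 2: derive cover(i,g) via R1 from cover(i,h), cover(h,g)
round 2: derive cover(i,j) via R1 from cover(i,d), cover(d,j)
round 2: derive cover(j,g) via R1 from cover(j,h), cover(h,g)
round 3: derive cover(d,g) via R1 from cover(d,a), cover(a,g)

cover(a,a)
cover(a,g)
cover(a,h)
cover(c,a)
cover(c,g)
cover(c,h)
cover(d,a)
cover(d,c)
cover(d,d)
cover(d,g)
cover(d,h)
cover(d,i)
cover(d,j)
cover(h,a)
cover(h,g)
cover(h,h)
cover(i,a)
cover(i,c)
cover(i,d)
cover(i,g)
cover(i,h)
cover(i,i)
cover(i,j)
cover(j,a)
cover(j,c)
cover(j,d)
cover(j,g)
cover(j,h)
cover(j,i)
cover(j,j)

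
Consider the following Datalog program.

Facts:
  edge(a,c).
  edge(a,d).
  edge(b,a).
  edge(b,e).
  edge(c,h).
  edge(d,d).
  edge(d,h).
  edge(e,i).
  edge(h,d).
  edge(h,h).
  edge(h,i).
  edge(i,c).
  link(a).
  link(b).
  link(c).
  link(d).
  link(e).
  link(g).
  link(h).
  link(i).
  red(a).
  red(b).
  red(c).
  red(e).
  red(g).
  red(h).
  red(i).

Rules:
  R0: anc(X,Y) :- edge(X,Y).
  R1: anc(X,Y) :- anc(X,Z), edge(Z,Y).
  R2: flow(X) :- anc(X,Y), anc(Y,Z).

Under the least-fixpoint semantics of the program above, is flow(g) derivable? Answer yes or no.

round 1: derive anc(a,c) via R0 from edge(a,c)
round 1: derive anc(a,d) via R0 from edge(a,d)
round 1: derive anc(b,a) via R0 from edge(b,a)
round 1: derive anc(b,e) via R0 from edge(b,e)
round 1: derive anc(c,h) via R0 from edge(c,h)
round 1: derive anc(d,d) via R0 from edge(d,d)
round 1: derive anc(d,h) via R0 from edge(d,h)
round 1: derive anc(e,i) via R0 from edge(e,i)
round 1: derive anc(h,d) via R0 from edge(h,d)
round 1: derive anc(h,h) via R0 from edge(h,h)
round 1: derive anc(h,i) via R0 from edge(h,i)
round 1: derive anc(i,c) via R0 from edge(i,c)
round 2: derive anc(a,h) via R1 from anc(a,c), edge(c,h)
round 2: derive anc(b,c) via R1 from anc(b,a), edge(a,c)
round 2: derive anc(b,d) via R1 from anc(b,a), edge(a,d)
round 2: derive anc(b,i) via R1 from anc(b,e), edge(e,i)
round 2: derive anc(c,d) via R1 from anc(c,h), edge(h,d)
round 2: derive anc(c,i) via R1 from anc(c,h), edge(h,i)
round 2: derive anc(d,i) via R1 from anc(d,h), edge(h,i)
round 2: derive anc(e,c) via R1 from anc(e,i), edge(i,c)
round 2: derive anc(h,c) via R1 from anc(h,i), edge(i,c)
round 2: derive anc(i,h) via R1 from anc(i,c), edge(c,h)
round 2: derive flow(a) via R2 from anc(a,c), anc(c,h)
round 2: derive flow(b) via R2 from anc(b,a), anc(a,c)
round 2: derive flow(c) via R2 from anc(c,h), anc(h,d)
round 2: derive flow(d) via R2 from anc(d,d), anc(d,d)
round 2: derive flow(e) via R2 from anc(e,i), anc(i,c)
round 2: derive flow(h) via R2 from anc(h,d), anc(d,d)
round 2: derive flow(i) via R2 from anc(i,c), anc(c,h)
round 3: derive anc(a,i) via R1 from anc(a,h), edge(h,i)
round 3: derive anc(b,h) via R1 from anc(b,c), edge(c,h)
round 3: derive anc(c,c) via R1 from anc(c,i), edge(i,c)
round 3: derive anc(d,c) via R1 from anc(d,i), edge(i,c)
round 3: derive anc(e,h) via R1 from anc(e,c), edge(c,h)
round 3: derive anc(i,d) via R1 from anc(i,h), edge(h,d)
round 3: derive anc(i,i) via R1 from anc(i,h), edge(h,i)
round 4: derive anc(e,d) via R1 from anc(e,h), edge(h,d)

no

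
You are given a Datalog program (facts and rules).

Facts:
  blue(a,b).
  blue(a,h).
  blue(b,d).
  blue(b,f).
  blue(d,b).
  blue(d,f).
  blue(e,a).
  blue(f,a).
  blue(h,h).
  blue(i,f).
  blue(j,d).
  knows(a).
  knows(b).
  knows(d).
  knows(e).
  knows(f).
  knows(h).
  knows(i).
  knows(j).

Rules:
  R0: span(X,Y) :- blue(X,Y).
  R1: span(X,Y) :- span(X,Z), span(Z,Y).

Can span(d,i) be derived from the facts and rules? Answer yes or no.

no

round 1: derive span(a,b) via R0 from blue(a,b)
round 1: derive span(a,h) via R0 from blue(a,h)
round 1: derive span(b,d) via R0 from blue(b,d)
round 1: derive span(b,f) via R0 from blue(b,f)
round 1: derive span(d,b) via R0 from blue(d,b)
round 1: derive span(d,f) via R0 from blue(d,f)
round 1: derive span(e,a) via R0 from blue(e,a)
round 1: derive span(f,a) via R0 from blue(f,a)
round 1: derive span(h,h) via R0 from blue(h,h)
round 1: derive span(i,f) via R0 from blue(i,f)
round 1: derive span(j,d) via R0 from blue(j,d)
round 2: derive span(a,d) via R1 from span(a,b), span(b,d)
round 2: derive span(a,f) via R1 from span(a,b), span(b,f)
round 2: derive span(b,a) via R1 from span(b,f), span(f,a)
round 2: derive span(b,b) via R1 from span(b,d), span(d,b)
round 2: derive span(d,a) via R1 from span(d,f), span(f,a)
round 2: derive span(d,d) via R1 from span(d,b), span(b,d)
round 2: derive span(e,b) via R1 from span(e,a), span(a,b)
round 2: derive span(e,h) via R1 from span(e,a), span(a,h)
round 2: derive span(f,b) via R1 from span(f,a), span(a,b)
round 2: derive span(f,h) via R1 from span(f,a), span(a,h)
round 2: derive span(i,a) via R1 from span(i,f), span(f,a)
round 2: derive span(j,b) via R1 from span(j,d), span(d,b)
round 2: derive span(j,f) via R1 from span(j,d), span(d,f)
round 3: derive span(a,a) via R1 from span(a,b), span(b,a)
round 3: derive span(b,h) via R1 from span(b,a), span(a,h)
round 3: derive span(d,h) via R1 from span(d,a), span(a,h)
round 3: derive span(e,d) via R1 from span(e,a), span(a,d)
round 3: derive span(e,f) via R1 from span(e,a), span(a,f)
round 3: derive span(f,d) via R1 from span(f,a), span(a,d)
round 3: derive span(f,f) via R1 from span(f,a), span(a,f)
round 3: derive span(i,b) via R1 from span(i,a), span(a,b)
round 3: derive span(i,d) via R1 from span(i,a), span(a,d)
round 3: derive span(i,h) via R1 from span(i,a), span(a,h)
round 3: derive span(j,a) via R1 from span(j,b), span(b,a)
round 3: derive span(j,h) via R1 from span(j,f), span(f,h)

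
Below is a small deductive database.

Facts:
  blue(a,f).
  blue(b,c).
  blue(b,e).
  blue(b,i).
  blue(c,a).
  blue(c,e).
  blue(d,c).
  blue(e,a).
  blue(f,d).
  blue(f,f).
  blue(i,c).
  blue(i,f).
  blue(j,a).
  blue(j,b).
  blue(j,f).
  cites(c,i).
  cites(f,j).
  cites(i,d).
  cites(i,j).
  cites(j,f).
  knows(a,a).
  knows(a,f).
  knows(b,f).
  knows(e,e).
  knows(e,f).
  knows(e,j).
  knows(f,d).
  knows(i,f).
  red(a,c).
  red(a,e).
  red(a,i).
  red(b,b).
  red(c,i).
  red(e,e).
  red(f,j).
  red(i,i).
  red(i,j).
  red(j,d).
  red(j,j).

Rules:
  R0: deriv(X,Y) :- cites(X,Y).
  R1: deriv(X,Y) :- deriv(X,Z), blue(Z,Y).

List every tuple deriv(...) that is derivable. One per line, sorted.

deriv(c,a)
deriv(c,c)
deriv(c,d)
deriv(c,e)
deriv(c,f)
deriv(c,i)
deriv(f,a)
deriv(f,b)
deriv(f,c)
deriv(f,d)
deriv(f,e)
deriv(f,f)
deriv(f,i)
deriv(f,j)
deriv(i,a)
deriv(i,b)
deriv(i,c)
deriv(i,d)
deriv(i,e)
deriv(i,f)
deriv(i,i)
deriv(i,j)
deriv(j,a)
deriv(j,c)
deriv(j,d)
deriv(j,e)
deriv(j,f)

round 1: derive deriv(c,i) via R0 from cites(c,i)
round 1: derive deriv(f,j) via R0 from cites(f,j)
round 1: derive deriv(i,d) via R0 from cites(i,d)
round 1: derive deriv(i,j) via R0 from cites(i,j)
round 1: derive deriv(j,f) via R0 from cites(j,f)
round 2: derive deriv(c,c) via R1 from deriv(c,i), blue(i,c)
round 2: derive deriv(c,f) via R1 from deriv(c,i), blue(i,f)
round 2: derive deriv(f,a) via R1 from deriv(f,j), blue(j,a)
round 2: derive deriv(f,b) via R1 from deriv(f,j), blue(j,b)
round 2: derive deriv(f,f) via R1 from deriv(f,j), blue(j,f)
round 2: derive deriv(i,a) via R1 from deriv(i,j), blue(j,a)
round 2: derive deriv(i,b) via R1 from deriv(i,j), blue(j,b)
round 2: derive deriv(i,c) via R1 from deriv(i,d), blue(d,c)
round 2: derive deriv(i,f) via R1 from deriv(i,j), blue(j,f)
round 2: derive deriv(j,d) via R1 from deriv(j,f), blue(f,d)
round 3: derive deriv(c,a) via R1 from deriv(c,c), blue(c,a)
round 3: derive deriv(c,d) via R1 from deriv(c,f), blue(f,d)
round 3: derive deriv(c,e) via R1 from deriv(c,c), blue(c,e)
round 3: derive deriv(f,c) via R1 from deriv(f,b), blue(b,c)
round 3: derive deriv(f,d) via R1 from deriv(f,f), blue(f,d)
round 3: derive deriv(f,e) via R1 from deriv(f,b), blue(b,e)
round 3: derive deriv(f,i) via R1 from deriv(f,b), blue(b,i)
round 3: derive deriv(i,e) via R1 from deriv(i,b), blue(b,e)
round 3: derive deriv(i,i) via R1 from deriv(i,b), blue(b,i)
round 3: derive deriv(j,c) via R1 from deriv(j,d), blue(d,c)
round 4: derive deriv(j,a) via R1 from deriv(j,c), blue(c,a)
round 4: derive deriv(j,e) via R1 from deriv(j,c), blue(c,e)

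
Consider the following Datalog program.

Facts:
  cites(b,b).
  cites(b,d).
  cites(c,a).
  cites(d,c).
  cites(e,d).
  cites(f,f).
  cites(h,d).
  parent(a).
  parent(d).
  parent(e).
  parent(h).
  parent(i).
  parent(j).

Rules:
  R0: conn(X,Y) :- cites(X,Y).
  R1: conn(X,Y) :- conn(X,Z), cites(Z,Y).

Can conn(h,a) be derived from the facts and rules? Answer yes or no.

round 1: derive conn(b,b) via R0 from cites(b,b)
round 1: derive conn(b,d) via R0 from cites(b,d)
round 1: derive conn(c,a) via R0 from cites(c,a)
round 1: derive conn(d,c) via R0 from cites(d,c)
round 1: derive conn(e,d) via R0 from cites(e,d)
round 1: derive conn(f,f) via R0 from cites(f,f)
round 1: derive conn(h,d) via R0 from cites(h,d)
round 2: derive conn(b,c) via R1 from conn(b,d), cites(d,c)
round 2: derive conn(d,a) via R1 from conn(d,c), cites(c,a)
round 2: derive conn(e,c) via R1 from conn(e,d), cites(d,c)
round 2: derive conn(h,c) via R1 from conn(h,d), cites(d,c)
round 3: derive conn(b,a) via R1 from conn(b,c), cites(c,a)
round 3: derive conn(e,a) via R1 from conn(e,c), cites(c,a)
round 3: derive conn(h,a) via R1 from conn(h,c), cites(c,a)

yes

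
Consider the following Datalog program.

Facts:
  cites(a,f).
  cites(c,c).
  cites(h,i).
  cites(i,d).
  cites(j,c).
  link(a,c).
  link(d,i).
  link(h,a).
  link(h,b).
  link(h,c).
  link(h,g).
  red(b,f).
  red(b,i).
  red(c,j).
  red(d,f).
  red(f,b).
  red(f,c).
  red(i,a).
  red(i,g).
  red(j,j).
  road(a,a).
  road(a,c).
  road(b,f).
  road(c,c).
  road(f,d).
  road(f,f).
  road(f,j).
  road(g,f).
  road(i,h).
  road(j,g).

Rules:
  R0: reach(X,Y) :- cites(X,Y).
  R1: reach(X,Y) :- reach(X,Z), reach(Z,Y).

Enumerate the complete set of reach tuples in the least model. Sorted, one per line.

reach(a,f)
reach(c,c)
reach(h,d)
reach(h,i)
reach(i,d)
reach(j,c)

round 1: derive reach(a,f) via R0 from cites(a,f)
round 1: derive reach(c,c) via R0 from cites(c,c)
round 1: derive reach(h,i) via R0 from cites(h,i)
round 1: derive reach(i,d) via R0 from cites(i,d)
round 1: derive reach(j,c) via R0 from cites(j,c)
round 2: derive reach(h,d) via R1 from reach(h,i), reach(i,d)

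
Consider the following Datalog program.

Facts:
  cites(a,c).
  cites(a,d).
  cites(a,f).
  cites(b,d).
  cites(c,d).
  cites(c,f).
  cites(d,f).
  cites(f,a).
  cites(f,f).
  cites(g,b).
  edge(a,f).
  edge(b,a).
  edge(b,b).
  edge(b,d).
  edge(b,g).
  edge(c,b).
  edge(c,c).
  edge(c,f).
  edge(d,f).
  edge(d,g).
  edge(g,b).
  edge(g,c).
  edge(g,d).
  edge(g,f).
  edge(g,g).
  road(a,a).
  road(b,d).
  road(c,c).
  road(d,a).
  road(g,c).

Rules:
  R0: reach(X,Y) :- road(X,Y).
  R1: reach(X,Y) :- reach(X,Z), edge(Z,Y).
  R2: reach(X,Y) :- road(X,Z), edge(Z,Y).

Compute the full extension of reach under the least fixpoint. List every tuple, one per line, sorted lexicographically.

round 1: derive reach(a,a) via R0 from road(a,a)
round 1: derive reach(b,d) via R0 from road(b,d)
round 1: derive reach(c,c) via R0 from road(c,c)
round 1: derive reach(d,a) via R0 from road(d,a)
round 1: derive reach(g,c) via R0 from road(g,c)
round 1: derive reach(a,f) via R2 from road(a,a), edge(a,f)
round 1: derive reach(b,f) via R2 from road(b,d), edge(d,f)
round 1: derive reach(b,g) via R2 from road(b,d), edge(d,g)
round 1: derive reach(c,b) via R2 from road(c,c), edge(c,b)
round 1: derive reach(c,f) via R2 from road(c,c), edge(c,f)
round 1: derive reach(d,f) via R2 from road(d,a), edge(a,f)
round 1: derive reach(g,b) via R2 from road(g,c), edge(c,b)
round 1: derive reach(g,f) via R2 from road(g,c), edge(c,f)
round 2: derive reach(b,b) via R1 from reach(b,g), edge(g,b)
round 2: derive reach(b,c) via R1 from reach(b,g), edge(g,c)
round 2: derive reach(c,a) via R1 from reach(c,b), edge(b,a)
round 2: derive reach(c,d) via R1 from reach(c,b), edge(b,d)
round 2: derive reach(c,g) via R1 from reach(c,b), edge(b,g)
round 2: derive reach(g,a) via R1 from reach(g,b), edge(b,a)
round 2: derive reach(g,d) via R1 from reach(g,b), edge(b,d)
round 2: derive reach(g,g) via R1 from reach(g,b), edge(b,g)
round 3: derive reach(b,a) via R1 from reach(b,b), edge(b,a)

reach(a,a)
reach(a,f)
reach(b,a)
reach(b,b)
reach(b,c)
reach(b,d)
reach(b,f)
reach(b,g)
reach(c,a)
reach(c,b)
reach(c,c)
reach(c,d)
reach(c,f)
reach(c,g)
reach(d,a)
reach(d,f)
reach(g,a)
reach(g,b)
reach(g,c)
reach(g,d)
reach(g,f)
reach(g,g)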